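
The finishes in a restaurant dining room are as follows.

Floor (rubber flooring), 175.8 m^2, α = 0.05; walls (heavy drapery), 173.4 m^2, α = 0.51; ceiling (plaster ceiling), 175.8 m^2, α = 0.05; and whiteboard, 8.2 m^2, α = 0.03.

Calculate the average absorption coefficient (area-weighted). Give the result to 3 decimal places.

0.199

S = Σ Sᵢ = 175.8 + 173.4 + 175.8 + 8.2 = 533.2 m^2.
A = 175.8*0.05 + 173.4*0.51 + 175.8*0.05 + 8.2*0.03 = 106.260 sabins.
ᾱ = 106.260 / 533.2 = 0.199.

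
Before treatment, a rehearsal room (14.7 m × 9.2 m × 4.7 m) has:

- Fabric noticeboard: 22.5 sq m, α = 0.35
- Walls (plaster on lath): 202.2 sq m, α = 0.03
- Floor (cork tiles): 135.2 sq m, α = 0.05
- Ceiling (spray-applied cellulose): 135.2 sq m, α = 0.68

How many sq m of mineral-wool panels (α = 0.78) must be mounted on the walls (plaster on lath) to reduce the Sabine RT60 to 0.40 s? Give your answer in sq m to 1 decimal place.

Summing Sᵢαᵢ: 7.875 + 6.066 + 6.760 + 91.936 → A₁ = 112.637 sabins.
Required A₂ = 0.161·635.628/0.40 = 255.840 sabins.
Absorption to add: 255.840 − 112.637 = 143.203 sabins.
Each sq m of panel replacing the walls (plaster on lath) adds (0.78 − 0.03) = 0.75 sabins.
Area = ΔA/Δα = 143.203/0.75 = 190.9 sq m.

190.9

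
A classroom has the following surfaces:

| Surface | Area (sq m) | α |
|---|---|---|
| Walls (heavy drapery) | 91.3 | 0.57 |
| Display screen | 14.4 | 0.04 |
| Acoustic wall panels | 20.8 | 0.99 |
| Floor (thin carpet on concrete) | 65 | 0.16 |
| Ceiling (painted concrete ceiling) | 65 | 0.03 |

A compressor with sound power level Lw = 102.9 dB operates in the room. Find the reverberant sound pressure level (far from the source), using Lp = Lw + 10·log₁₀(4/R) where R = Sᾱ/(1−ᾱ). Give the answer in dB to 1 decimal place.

A = 85.559 sabins; S = 256.5 sq m.
ᾱ = 0.3336, so room constant R = A/(1−ᾱ) = 128.390 sq m.
Lp = 102.9 + 10·log₁₀(4/128.390) = 102.9 + (-15.06) = 87.8 dB.

87.8 dB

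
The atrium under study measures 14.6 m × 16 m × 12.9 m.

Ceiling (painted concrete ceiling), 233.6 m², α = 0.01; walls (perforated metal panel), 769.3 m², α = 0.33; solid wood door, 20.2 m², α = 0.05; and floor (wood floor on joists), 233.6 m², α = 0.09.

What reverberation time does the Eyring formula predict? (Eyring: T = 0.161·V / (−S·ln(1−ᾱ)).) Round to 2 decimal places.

1.54 sec

Total surface area S = 233.6 + 769.3 + 20.2 + 233.6 = 1256.7 m².
Absorption A = 233.6·0.01 + 769.3·0.33 + 20.2·0.05 + 233.6·0.09 = 278.239 sabins.
Mean coefficient ᾱ = A/S = 0.2214.
−S·ln(1−ᾱ) = −1256.7 × ln(1 − 0.2214) = 314.499.
V = 14.6 × 16 × 12.9 = 3013.44 m³.
RT60 = 0.161 × 3013.44 / 314.499 = 1.54 s.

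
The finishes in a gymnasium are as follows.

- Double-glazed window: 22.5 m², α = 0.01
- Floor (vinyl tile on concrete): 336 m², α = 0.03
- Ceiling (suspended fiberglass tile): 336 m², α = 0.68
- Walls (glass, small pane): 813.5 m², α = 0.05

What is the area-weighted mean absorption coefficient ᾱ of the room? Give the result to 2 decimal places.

0.19

S = Σ Sᵢ = 22.5 + 336 + 336 + 813.5 = 1508.0 m².
Σ(Sᵢαᵢ) = 22.5×0.01 + 336×0.03 + 336×0.68 + 813.5×0.05 = 279.460.
ᾱ = A/S = 0.19.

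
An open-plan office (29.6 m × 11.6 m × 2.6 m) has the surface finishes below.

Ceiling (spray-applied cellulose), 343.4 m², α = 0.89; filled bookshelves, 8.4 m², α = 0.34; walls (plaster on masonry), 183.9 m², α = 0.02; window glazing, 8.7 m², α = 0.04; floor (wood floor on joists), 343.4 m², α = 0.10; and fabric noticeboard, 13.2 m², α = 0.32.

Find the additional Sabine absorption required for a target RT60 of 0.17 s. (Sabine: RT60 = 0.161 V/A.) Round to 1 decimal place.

494.4 sabins

A₁ = Σ Sᵢαᵢ = 343.4*0.89 + 8.4*0.34 + 183.9*0.02 + 8.7*0.04 + 343.4*0.10 + 13.2*0.32 = 351.072 sabins.
Target A₂ = 0.161·892.736/0.17 = 845.474 sabins (V = 892.736 m³).
Additional absorption ΔA = 845.474 − 351.072 = 494.4 sabins.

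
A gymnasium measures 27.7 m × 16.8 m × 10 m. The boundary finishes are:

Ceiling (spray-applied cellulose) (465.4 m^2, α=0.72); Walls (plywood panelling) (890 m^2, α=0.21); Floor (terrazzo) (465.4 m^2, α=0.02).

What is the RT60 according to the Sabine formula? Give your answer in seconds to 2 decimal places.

1.41 s

Equivalent absorption area: A = 465.4×0.72 + 890×0.21 + 465.4×0.02 = 531.296 m^2.
V = 27.7·16.8·10 = 4653.6 m³.
T = 0.161 V/A = 0.161·4653.6/531.296 = 1.41 s.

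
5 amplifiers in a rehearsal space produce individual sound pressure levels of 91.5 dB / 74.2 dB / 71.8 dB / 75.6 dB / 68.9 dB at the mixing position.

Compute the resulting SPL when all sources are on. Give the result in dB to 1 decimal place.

91.8 dB

Converting to relative power and adding: 10^(91.5/10) + 10^(74.2/10) + 10^(71.8/10) + 10^(75.6/10) + 10^(68.9/10) = 1.498e+09.
Combined level = 10 log₁₀(1.498e+09) = 91.8 dB.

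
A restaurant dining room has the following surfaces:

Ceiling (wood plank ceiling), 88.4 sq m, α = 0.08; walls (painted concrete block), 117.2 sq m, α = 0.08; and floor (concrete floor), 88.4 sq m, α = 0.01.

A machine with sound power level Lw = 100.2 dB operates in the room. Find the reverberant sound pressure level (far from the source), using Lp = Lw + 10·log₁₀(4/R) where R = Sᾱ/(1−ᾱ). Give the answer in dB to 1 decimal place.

93.6 dB

Σ(Sᵢαᵢ) = 88.4·0.08 + 117.2·0.08 + 88.4·0.01 = 17.332; total area S = 294.0 sq m.
ᾱ = 17.332/294.0 = 0.0590; R = Sᾱ/(1−ᾱ) = 17.332/(1−0.0590) = 18.419 sq m.
Lp = 100.2 + 10·log₁₀(4/18.419) = 100.2 + (-6.63) = 93.6 dB.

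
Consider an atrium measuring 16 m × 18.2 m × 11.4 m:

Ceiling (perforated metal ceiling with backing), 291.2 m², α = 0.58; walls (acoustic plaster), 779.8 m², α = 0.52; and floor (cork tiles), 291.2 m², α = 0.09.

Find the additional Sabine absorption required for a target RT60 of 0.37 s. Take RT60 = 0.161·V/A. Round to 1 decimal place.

Summing Sᵢαᵢ: 168.896 + 405.496 + 26.208 → A₁ = 600.600 sabins.
V = 3319.68 m³. Required absorption A₂ = 0.161 × 3319.68 / 0.37 = 1444.509 sabins.
Shortfall: 1444.509 − 600.600 = 843.9 sabins.

843.9 sabins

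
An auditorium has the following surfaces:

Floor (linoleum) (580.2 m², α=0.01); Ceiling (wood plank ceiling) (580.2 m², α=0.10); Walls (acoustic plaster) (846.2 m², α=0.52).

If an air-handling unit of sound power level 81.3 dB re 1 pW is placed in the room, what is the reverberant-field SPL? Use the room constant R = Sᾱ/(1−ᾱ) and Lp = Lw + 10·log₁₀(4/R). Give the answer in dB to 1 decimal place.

59.0 dB

Σ(Sᵢαᵢ) = 580.2×0.01 + 580.2×0.10 + 846.2×0.52 = 503.846; total area S = 2006.6 m².
ᾱ = 0.2511, so room constant R = A/(1−ᾱ) = 672.781 m².
Lp = Lw + 10 log₁₀(4/R) = 81.3 -22.26 = 59.0 dB.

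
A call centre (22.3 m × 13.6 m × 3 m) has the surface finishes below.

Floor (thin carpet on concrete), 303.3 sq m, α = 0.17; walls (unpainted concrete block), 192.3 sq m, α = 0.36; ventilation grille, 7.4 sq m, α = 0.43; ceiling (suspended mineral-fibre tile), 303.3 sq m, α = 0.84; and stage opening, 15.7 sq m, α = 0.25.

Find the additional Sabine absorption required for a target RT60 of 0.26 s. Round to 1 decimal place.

180.7 sabins

A₁ = Σ Sᵢαᵢ = 303.3·0.17 + 192.3·0.36 + 7.4·0.43 + 303.3·0.84 + 15.7·0.25 = 382.668 sabins.
For T = 0.26 s, need A₂ = 0.161·V/T = 0.161·909.84/0.26 = 563.401 sabins.
ΔA = A₂ − A₁ = 563.401 − 382.668 = 180.7 sabins.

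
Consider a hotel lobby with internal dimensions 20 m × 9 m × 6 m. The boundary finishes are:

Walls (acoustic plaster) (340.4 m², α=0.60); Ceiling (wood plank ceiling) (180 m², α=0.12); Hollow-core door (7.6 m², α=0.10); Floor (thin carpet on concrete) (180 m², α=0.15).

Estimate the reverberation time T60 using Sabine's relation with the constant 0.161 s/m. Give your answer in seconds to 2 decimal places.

0.69 seconds

Equivalent absorption area: A = 340.4*0.60 + 180*0.12 + 7.6*0.10 + 180*0.15 = 253.600 m².
Room volume: 1080 m³.
T = 0.161 V/A = 0.161·1080/253.600 = 0.69 s.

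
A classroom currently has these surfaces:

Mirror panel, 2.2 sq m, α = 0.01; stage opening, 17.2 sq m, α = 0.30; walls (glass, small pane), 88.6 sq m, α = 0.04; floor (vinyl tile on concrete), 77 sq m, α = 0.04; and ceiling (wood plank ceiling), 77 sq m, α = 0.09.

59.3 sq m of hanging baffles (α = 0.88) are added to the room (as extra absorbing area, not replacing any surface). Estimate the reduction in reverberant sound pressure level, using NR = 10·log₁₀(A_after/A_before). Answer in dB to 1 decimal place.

Summing Sᵢαᵢ: 0.022 + 5.160 + 3.544 + 3.080 + 6.930 → A_before = 18.736 sabins.
Added absorption = 59.3 × 0.88 = 52.184 sabins.
New total A_after = 70.920 sabins.
Reduction = 10 log₁₀(A_after/A_before) = 10 log₁₀(3.7852) = 5.8 dB.

5.8 dB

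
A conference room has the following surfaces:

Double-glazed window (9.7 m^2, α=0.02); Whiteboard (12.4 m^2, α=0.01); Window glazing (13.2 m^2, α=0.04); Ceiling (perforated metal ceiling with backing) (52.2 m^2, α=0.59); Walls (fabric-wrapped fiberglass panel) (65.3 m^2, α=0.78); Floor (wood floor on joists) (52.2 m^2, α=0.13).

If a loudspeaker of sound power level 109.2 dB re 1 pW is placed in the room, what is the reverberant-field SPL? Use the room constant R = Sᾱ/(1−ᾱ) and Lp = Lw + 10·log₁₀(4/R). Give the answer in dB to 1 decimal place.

93.2 dB

A = 89.364 sabins; S = 205.0 m^2.
ᾱ = 0.4359, so room constant R = A/(1−ᾱ) = 158.419 m^2.
Lp = 109.2 + 10·log₁₀(4/158.419) = 109.2 + (-15.98) = 93.2 dB.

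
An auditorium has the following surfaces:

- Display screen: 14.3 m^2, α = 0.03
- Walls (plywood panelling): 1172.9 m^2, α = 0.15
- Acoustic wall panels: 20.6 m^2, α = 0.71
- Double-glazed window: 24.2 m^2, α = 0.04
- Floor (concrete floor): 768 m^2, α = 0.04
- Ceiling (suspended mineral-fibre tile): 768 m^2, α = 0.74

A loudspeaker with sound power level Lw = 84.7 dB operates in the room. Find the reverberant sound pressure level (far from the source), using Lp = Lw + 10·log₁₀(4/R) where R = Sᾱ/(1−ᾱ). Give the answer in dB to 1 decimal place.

A = 790.998 sabins; S = 2768.0 m^2.
ᾱ = 790.998/2768.0 = 0.2858; R = Sᾱ/(1−ᾱ) = 790.998/(1−0.2858) = 1107.530 m^2.
Lp = Lw + 10 log₁₀(4/R) = 84.7 -24.42 = 60.3 dB.

60.3 dB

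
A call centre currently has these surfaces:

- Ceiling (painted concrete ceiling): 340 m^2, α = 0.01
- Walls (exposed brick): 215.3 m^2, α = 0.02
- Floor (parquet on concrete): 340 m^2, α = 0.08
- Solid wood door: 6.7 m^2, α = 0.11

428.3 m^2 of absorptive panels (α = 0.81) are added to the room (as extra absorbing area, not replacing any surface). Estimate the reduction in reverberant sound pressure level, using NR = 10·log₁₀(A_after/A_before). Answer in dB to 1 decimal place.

10.3 dB

A_before = Σ Sᵢαᵢ = 340·0.01 + 215.3·0.02 + 340·0.08 + 6.7·0.11 = 35.643 sabins.
Treatment contributes 428.3·0.81 = 346.923 sabins.
New total A_after = 382.566 sabins.
Reduction = 10 log₁₀(A_after/A_before) = 10 log₁₀(10.7333) = 10.3 dB.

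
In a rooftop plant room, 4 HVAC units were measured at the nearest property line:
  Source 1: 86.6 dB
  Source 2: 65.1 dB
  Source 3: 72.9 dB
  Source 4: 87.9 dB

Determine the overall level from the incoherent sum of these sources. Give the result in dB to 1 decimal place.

90.4 dB

Converting to relative power and adding: 10^(86.6/10) + 10^(65.1/10) + 10^(72.9/10) + 10^(87.9/10) = 1.096e+09.
L_total = 10·log₁₀(1.096e+09) = 90.4 dB.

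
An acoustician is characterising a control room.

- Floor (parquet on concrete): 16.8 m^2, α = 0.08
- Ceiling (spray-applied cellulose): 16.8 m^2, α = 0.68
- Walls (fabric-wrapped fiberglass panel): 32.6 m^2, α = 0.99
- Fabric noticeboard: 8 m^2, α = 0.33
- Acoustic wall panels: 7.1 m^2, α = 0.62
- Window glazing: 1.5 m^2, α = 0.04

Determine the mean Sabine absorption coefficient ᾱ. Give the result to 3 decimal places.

Total surface area S = 82.8 m^2.
A = 16.8×0.08 + 16.8×0.68 + 32.6×0.99 + 8×0.33 + 7.1×0.62 + 1.5×0.04 = 52.144 sabins.
ᾱ = 52.144 / 82.8 = 0.630.

0.630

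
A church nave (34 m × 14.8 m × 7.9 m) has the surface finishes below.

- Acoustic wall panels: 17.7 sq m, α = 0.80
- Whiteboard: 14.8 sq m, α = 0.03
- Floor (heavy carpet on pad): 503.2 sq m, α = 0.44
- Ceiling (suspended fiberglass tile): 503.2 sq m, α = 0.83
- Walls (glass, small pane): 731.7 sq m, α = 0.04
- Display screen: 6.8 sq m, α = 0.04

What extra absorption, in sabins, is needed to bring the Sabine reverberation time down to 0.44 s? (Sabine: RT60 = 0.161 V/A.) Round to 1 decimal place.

771.4 sabins

Equivalent absorption area: A₁ = 17.7·0.80 + 14.8·0.03 + 503.2·0.44 + 503.2·0.83 + 731.7·0.04 + 6.8·0.04 = 683.208 sq m.
Target A₂ = 0.161·3975.28/0.44 = 1454.591 sabins (V = 3975.28 m³).
Shortfall: 1454.591 − 683.208 = 771.4 sabins.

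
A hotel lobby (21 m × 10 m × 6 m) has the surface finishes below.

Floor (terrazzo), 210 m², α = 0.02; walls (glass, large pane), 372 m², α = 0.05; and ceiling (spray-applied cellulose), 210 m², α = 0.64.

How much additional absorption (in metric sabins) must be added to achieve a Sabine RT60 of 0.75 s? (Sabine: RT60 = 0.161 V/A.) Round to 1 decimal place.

Equivalent absorption area: A₁ = 210*0.02 + 372*0.05 + 210*0.64 = 157.200 m².
V = 1260 m³. Required absorption A₂ = 0.161 × 1260 / 0.75 = 270.480 sabins.
Additional absorption ΔA = 270.480 − 157.200 = 113.3 sabins.

113.3 sabins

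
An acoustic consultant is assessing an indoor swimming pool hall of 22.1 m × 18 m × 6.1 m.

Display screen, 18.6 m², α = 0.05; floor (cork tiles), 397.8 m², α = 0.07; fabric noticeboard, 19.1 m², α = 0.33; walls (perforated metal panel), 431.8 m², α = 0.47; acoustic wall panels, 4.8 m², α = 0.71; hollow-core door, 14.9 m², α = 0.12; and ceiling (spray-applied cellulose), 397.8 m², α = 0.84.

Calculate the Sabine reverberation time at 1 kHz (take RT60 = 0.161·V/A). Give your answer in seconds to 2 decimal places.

0.68 s

Summing Sᵢαᵢ: 0.930 + 27.846 + 6.303 + 202.946 + 3.408 + 1.788 + 334.152 → A = 577.373 sabins.
Volume V = 22.1 × 18 × 6.1 = 2426.58 m³.
Sabine: RT60 = 0.161 × 2426.58 / 577.373 = 0.68 s.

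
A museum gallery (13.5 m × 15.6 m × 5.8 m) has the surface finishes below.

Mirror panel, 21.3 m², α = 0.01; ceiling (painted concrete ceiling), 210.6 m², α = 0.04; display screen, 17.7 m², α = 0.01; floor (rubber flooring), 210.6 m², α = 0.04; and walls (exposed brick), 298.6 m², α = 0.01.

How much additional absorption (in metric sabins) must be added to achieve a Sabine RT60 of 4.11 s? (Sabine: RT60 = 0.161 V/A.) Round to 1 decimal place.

Equivalent absorption area: A₁ = 21.3×0.01 + 210.6×0.04 + 17.7×0.01 + 210.6×0.04 + 298.6×0.01 = 20.224 m².
Target A₂ = 0.161·1221.48/4.11 = 47.849 sabins (V = 1221.48 m³).
ΔA = A₂ − A₁ = 47.849 − 20.224 = 27.6 sabins.

27.6 sabins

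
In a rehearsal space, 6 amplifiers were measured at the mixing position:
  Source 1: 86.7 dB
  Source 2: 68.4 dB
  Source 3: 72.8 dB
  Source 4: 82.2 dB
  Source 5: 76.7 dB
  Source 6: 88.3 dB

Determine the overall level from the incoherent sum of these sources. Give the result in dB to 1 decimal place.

91.4 dB

Σ 10^(Lᵢ/10) = 1.383e+09.
Combined level = 10 log₁₀(1.383e+09) = 91.4 dB.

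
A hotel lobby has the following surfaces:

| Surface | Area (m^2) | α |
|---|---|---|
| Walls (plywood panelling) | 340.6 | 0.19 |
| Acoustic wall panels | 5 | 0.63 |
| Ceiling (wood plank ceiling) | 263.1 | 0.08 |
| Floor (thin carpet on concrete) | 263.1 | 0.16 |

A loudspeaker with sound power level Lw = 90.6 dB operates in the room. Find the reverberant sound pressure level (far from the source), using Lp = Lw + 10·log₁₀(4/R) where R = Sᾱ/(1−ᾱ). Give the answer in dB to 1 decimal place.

74.7 dB

Σ(Sᵢαᵢ) = 340.6·0.19 + 5·0.63 + 263.1·0.08 + 263.1·0.16 = 131.008; total area S = 871.8 m^2.
ᾱ = 0.1503, so room constant R = A/(1−ᾱ) = 154.181 m^2.
Lp = Lw + 10 log₁₀(4/R) = 90.6 -15.86 = 74.7 dB.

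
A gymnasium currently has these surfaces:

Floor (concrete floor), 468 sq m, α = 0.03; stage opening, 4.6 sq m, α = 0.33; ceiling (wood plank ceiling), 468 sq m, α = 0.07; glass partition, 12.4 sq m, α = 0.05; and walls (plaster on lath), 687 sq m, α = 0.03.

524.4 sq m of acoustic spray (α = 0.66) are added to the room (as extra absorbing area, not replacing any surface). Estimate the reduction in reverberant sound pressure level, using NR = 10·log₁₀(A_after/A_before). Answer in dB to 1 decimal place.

Equivalent absorption area: A_before = 468*0.03 + 4.6*0.33 + 468*0.07 + 12.4*0.05 + 687*0.03 = 69.548 sq m.
Added absorption = 524.4 × 0.66 = 346.104 sabins.
New total A_after = 415.652 sabins.
Reduction = 10 log₁₀(A_after/A_before) = 10 log₁₀(5.9765) = 7.8 dB.

7.8 dB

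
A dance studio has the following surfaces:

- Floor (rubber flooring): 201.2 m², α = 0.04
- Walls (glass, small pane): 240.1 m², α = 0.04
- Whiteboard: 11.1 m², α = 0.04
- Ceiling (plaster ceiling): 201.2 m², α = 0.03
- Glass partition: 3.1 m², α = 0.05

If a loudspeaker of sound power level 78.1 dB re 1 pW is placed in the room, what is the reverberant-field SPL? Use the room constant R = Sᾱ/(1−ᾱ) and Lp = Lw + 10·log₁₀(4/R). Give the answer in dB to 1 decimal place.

A = 24.287 sabins; S = 656.7 m².
ᾱ = 0.0370, so room constant R = A/(1−ᾱ) = 25.220 m².
Lp = 78.1 + 10·log₁₀(4/25.220) = 78.1 + (-8.00) = 70.1 dB.

70.1 dB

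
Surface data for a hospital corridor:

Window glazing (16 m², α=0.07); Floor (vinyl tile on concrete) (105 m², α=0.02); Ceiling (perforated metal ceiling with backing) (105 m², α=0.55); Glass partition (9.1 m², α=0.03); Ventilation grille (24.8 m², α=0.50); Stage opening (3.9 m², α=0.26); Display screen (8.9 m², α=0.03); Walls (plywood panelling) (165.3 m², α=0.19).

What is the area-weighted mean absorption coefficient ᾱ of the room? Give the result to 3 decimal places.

0.243

S = Σ Sᵢ = 16 + 105 + 105 + 9.1 + 24.8 + 3.9 + 8.9 + 165.3 = 438.0 m².
Weighted sum Σ Sα = 106.331.
ᾱ = 106.331 / 438.0 = 0.243.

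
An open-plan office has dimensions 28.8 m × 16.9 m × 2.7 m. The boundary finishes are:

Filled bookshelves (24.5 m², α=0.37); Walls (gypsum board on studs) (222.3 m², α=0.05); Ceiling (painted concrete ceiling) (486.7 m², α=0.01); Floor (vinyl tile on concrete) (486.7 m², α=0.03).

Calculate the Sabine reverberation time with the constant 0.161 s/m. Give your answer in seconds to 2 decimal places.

5.34 seconds

A = Σ Sᵢαᵢ = 24.5×0.37 + 222.3×0.05 + 486.7×0.01 + 486.7×0.03 = 39.648 sabins.
V = 28.8·16.9·2.7 = 1314.144 m³.
Sabine: RT60 = 0.161 × 1314.144 / 39.648 = 5.34 s.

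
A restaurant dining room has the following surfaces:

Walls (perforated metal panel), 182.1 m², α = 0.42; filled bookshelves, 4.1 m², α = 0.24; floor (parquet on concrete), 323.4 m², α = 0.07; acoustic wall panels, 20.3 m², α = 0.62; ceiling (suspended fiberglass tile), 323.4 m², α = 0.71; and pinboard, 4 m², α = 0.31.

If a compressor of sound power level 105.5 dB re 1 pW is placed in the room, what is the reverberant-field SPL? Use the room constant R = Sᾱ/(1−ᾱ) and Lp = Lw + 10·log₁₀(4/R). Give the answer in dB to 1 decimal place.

83.9 dB

A = 343.544 sabins; S = 857.3 m².
ᾱ = 0.4007, so room constant R = A/(1−ᾱ) = 573.242 m².
Lp = Lw + 10 log₁₀(4/R) = 105.5 -21.56 = 83.9 dB.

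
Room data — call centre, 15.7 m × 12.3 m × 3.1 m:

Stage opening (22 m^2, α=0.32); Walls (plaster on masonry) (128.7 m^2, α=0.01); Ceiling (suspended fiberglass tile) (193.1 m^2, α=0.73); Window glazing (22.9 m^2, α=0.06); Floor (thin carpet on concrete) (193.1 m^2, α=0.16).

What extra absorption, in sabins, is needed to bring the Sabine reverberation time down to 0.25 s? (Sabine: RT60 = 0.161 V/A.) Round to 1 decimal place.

Equivalent absorption area: A₁ = 22×0.32 + 128.7×0.01 + 193.1×0.73 + 22.9×0.06 + 193.1×0.16 = 181.560 m^2.
V = 598.641 m³. Required absorption A₂ = 0.161 × 598.641 / 0.25 = 385.525 sabins.
Additional absorption ΔA = 385.525 − 181.560 = 204.0 sabins.

204.0 sabins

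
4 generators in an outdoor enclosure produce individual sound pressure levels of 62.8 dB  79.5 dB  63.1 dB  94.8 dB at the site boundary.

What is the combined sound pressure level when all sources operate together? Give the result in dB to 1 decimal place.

94.9 dB

Converting to relative power and adding: 10^(62.8/10) + 10^(79.5/10) + 10^(63.1/10) + 10^(94.8/10) = 3.113e+09.
Combined level = 10 log₁₀(3.113e+09) = 94.9 dB.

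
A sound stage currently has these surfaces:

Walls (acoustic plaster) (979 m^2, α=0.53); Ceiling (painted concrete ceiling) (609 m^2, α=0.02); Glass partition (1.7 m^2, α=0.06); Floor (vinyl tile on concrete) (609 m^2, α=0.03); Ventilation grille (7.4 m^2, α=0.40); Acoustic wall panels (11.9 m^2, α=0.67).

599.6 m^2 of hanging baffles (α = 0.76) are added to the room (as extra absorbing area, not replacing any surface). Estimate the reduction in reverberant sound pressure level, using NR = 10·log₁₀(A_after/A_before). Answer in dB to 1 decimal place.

2.6 dB

A_before = Σ Sᵢαᵢ = 979·0.53 + 609·0.02 + 1.7·0.06 + 609·0.03 + 7.4·0.40 + 11.9·0.67 = 560.355 sabins.
Treatment contributes 599.6·0.76 = 455.696 sabins.
A_after = 560.355 + 455.696 = 1016.051 sabins.
Reduction = 10 log₁₀(A_after/A_before) = 10 log₁₀(1.8132) = 2.6 dB.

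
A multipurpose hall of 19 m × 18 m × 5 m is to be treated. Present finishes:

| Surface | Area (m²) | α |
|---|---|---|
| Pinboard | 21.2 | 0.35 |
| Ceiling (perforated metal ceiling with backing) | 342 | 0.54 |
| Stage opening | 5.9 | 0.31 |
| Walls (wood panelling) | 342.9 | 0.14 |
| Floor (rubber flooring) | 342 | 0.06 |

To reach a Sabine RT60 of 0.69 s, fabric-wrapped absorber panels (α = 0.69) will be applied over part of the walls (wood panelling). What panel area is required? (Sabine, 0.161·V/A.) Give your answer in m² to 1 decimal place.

248.3

Equivalent absorption area: A₁ = 21.2*0.35 + 342*0.54 + 5.9*0.31 + 342.9*0.14 + 342*0.06 = 262.455 m².
Required A₂ = 0.161·1710/0.69 = 399.000 sabins.
ΔA needed = 399.000 − 262.455 = 136.545 sabins.
Each m² of panel replacing the walls (wood panelling) adds (0.69 − 0.14) = 0.55 sabins.
Area = ΔA/Δα = 136.545/0.55 = 248.3 m².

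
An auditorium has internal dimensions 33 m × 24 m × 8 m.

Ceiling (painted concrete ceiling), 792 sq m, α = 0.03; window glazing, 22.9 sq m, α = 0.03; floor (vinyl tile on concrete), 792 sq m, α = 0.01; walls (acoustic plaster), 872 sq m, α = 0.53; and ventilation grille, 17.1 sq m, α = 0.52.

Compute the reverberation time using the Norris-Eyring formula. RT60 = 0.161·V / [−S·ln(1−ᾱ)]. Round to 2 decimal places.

S = Σ Sᵢ = 2496.0 sq m.
Absorption A = 792×0.03 + 22.9×0.03 + 792×0.01 + 872×0.53 + 17.1×0.52 = 503.419 sabins.
Mean coefficient ᾱ = A/S = 0.2017.
−S·ln(1−ᾱ) = −2496.0 × ln(1 − 0.2017) = 562.276.
V = 33 × 24 × 8 = 6336 m³.
RT60 = 0.161 × 6336 / 562.276 = 1.81 s.

1.81 s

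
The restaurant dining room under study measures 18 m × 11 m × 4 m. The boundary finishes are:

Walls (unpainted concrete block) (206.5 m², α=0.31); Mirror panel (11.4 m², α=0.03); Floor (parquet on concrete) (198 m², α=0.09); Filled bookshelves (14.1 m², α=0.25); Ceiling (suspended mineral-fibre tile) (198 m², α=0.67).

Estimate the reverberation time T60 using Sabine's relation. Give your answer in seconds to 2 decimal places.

Summing Sᵢαᵢ: 64.015 + 0.342 + 17.820 + 3.525 + 132.660 → A = 218.362 sabins.
Volume V = 18 × 11 × 4 = 792 m³.
Sabine: RT60 = 0.161 × 792 / 218.362 = 0.58 s.

0.58 sec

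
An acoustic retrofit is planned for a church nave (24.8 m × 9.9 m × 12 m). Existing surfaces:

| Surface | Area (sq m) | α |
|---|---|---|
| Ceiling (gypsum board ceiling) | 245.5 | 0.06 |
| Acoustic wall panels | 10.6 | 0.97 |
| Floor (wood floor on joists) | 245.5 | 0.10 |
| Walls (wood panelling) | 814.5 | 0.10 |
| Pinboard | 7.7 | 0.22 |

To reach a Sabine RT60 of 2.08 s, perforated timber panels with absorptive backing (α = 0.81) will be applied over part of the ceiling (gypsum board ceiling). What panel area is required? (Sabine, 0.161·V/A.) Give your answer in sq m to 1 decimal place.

Equivalent absorption area: A₁ = 245.5*0.06 + 10.6*0.97 + 245.5*0.10 + 814.5*0.10 + 7.7*0.22 = 132.706 sq m.
Required A₂ = 0.161·2946.24/2.08 = 228.050 sabins.
Absorption to add: 228.050 − 132.706 = 95.344 sabins.
Net gain per sq m: Δα = 0.81 − 0.06 = 0.75.
Area = ΔA/Δα = 95.344/0.75 = 127.1 sq m.

127.1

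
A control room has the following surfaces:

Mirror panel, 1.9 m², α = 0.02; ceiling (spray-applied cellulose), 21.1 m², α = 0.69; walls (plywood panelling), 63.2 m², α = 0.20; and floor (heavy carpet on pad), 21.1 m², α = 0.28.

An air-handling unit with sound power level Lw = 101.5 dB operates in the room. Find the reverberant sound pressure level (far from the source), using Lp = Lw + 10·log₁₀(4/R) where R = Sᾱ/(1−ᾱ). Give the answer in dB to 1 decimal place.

90.7 dB

A = 33.145 sabins; S = 107.3 m².
ᾱ = 0.3089, so room constant R = A/(1−ᾱ) = 47.960 m².
Lp = 101.5 + 10·log₁₀(4/47.960) = 101.5 + (-10.79) = 90.7 dB.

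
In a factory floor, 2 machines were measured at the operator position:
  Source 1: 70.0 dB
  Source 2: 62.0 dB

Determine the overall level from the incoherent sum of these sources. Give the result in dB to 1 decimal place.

70.6 dB

Sum in the linear (power) domain: Σ 10^(Lᵢ/10) = 10^(70.0/10) + 10^(62.0/10) = 1.158e+07.
Combined level = 10 log₁₀(1.158e+07) = 70.6 dB.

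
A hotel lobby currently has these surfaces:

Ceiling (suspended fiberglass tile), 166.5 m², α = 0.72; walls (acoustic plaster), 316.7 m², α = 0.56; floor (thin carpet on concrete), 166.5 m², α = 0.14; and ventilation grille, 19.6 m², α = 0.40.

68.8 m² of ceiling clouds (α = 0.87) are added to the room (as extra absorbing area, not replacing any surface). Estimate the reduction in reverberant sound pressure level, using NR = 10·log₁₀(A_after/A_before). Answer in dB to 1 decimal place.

Equivalent absorption area: A_before = 166.5×0.72 + 316.7×0.56 + 166.5×0.14 + 19.6×0.40 = 328.382 m².
Treatment contributes 68.8·0.87 = 59.856 sabins.
New total A_after = 388.238 sabins.
Reduction = 10 log₁₀(A_after/A_before) = 10 log₁₀(1.1823) = 0.7 dB.

0.7 dB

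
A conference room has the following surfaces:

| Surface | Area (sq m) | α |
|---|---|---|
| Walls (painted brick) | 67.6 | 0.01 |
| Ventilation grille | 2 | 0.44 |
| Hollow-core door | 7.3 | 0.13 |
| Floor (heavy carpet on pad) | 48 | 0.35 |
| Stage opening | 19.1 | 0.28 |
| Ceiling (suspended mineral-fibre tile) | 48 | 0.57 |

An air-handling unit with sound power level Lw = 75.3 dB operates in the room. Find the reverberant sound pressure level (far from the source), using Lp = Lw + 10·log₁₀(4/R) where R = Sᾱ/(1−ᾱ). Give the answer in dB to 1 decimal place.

Σ(Sᵢαᵢ) = 67.6·0.01 + 2·0.44 + 7.3·0.13 + 48·0.35 + 19.1·0.28 + 48·0.57 = 52.013; total area S = 192.0 sq m.
ᾱ = 52.013/192.0 = 0.2709; R = Sᾱ/(1−ᾱ) = 52.013/(1−0.2709) = 71.339 sq m.
Lp = 75.3 + 10·log₁₀(4/71.339) = 75.3 + (-12.51) = 62.8 dB.

62.8 dB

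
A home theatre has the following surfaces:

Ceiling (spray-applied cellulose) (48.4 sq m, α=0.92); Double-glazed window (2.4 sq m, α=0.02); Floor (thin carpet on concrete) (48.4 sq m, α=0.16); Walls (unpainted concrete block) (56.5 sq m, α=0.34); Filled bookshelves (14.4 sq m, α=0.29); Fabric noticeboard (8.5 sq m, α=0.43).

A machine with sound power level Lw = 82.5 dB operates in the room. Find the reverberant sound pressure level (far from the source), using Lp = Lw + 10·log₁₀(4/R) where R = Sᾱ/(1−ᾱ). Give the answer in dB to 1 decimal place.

A = 79.361 sabins; S = 178.6 sq m.
ᾱ = 0.4444, so room constant R = A/(1−ᾱ) = 142.838 sq m.
Lp = Lw + 10 log₁₀(4/R) = 82.5 -15.53 = 67.0 dB.

67.0 dB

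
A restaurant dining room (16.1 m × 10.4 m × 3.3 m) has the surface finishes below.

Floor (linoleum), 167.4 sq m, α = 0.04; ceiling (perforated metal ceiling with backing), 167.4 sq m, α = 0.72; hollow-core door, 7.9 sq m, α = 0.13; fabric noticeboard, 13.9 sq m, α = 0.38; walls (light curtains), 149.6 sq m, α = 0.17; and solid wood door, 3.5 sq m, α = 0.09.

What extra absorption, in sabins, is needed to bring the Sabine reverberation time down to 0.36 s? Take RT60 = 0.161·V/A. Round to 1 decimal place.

Equivalent absorption area: A₁ = 167.4*0.04 + 167.4*0.72 + 7.9*0.13 + 13.9*0.38 + 149.6*0.17 + 3.5*0.09 = 159.280 sq m.
V = 552.552 m³. Required absorption A₂ = 0.161 × 552.552 / 0.36 = 247.114 sabins.
ΔA = A₂ − A₁ = 247.114 − 159.280 = 87.8 sabins.

87.8 sabins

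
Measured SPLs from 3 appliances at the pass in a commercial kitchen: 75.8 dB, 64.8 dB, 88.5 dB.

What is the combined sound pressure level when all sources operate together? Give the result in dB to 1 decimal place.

88.7 dB

Converting to relative power and adding: 10^(75.8/10) + 10^(64.8/10) + 10^(88.5/10) = 7.49e+08.
L_total = 10·log₁₀(7.49e+08) = 88.7 dB.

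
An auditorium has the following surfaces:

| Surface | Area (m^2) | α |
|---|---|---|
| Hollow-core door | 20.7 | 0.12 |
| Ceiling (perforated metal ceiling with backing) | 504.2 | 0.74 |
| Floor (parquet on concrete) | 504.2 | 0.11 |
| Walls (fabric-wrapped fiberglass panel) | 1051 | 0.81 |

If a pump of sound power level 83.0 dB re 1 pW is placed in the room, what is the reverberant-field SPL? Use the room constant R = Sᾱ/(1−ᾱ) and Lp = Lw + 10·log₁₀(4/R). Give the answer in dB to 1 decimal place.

53.8 dB

Σ(Sᵢαᵢ) = 20.7×0.12 + 504.2×0.74 + 504.2×0.11 + 1051×0.81 = 1282.364; total area S = 2080.1 m^2.
ᾱ = 1282.364/2080.1 = 0.6165; R = Sᾱ/(1−ᾱ) = 1282.364/(1−0.6165) = 3343.844 m^2.
Lp = Lw + 10 log₁₀(4/R) = 83.0 -29.22 = 53.8 dB.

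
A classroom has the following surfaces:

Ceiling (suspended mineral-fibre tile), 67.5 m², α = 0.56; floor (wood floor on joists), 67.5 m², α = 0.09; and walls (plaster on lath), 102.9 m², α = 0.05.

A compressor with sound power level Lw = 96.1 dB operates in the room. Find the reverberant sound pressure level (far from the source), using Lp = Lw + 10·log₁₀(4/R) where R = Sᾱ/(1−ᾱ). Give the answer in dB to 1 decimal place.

84.2 dB

A = 49.020 sabins; S = 237.9 m².
ᾱ = 0.2061, so room constant R = A/(1−ᾱ) = 61.746 m².
Lp = Lw + 10 log₁₀(4/R) = 96.1 -11.89 = 84.2 dB.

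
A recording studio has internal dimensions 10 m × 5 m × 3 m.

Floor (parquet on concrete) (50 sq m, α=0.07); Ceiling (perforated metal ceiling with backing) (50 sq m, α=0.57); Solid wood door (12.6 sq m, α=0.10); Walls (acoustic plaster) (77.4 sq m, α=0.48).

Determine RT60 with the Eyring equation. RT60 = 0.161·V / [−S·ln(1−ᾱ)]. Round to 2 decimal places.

S = Σ Sᵢ = 190.0 sq m.
Σ(Sᵢαᵢ) = 50·0.07 + 50·0.57 + 12.6·0.10 + 77.4·0.48 = 70.412.
Mean coefficient ᾱ = A/S = 0.3706.
−S·ln(1−ᾱ) = −190.0 × ln(1 − 0.3706) = 87.968.
V = 10 × 5 × 3 = 150 m³.
RT60 = 0.161 × 150 / 87.968 = 0.27 s.

0.27 s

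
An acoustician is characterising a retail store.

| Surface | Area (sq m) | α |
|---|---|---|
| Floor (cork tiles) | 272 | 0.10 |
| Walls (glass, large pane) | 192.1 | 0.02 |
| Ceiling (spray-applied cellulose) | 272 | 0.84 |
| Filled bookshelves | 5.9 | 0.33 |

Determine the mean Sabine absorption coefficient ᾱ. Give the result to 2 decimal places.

0.35

Total surface area S = 742.0 sq m.
A = 272·0.10 + 192.1·0.02 + 272·0.84 + 5.9·0.33 = 261.469 sabins.
ᾱ = A/S = 0.35.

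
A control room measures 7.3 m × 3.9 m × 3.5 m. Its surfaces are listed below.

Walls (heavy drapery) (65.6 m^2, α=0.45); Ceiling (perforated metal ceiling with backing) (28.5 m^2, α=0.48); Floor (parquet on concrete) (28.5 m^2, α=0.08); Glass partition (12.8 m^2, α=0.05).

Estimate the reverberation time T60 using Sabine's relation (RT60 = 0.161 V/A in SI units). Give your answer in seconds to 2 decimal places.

Total absorption A = 65.6*0.45 + 28.5*0.48 + 28.5*0.08 + 12.8*0.05
  = 29.520 + 13.680 + 2.280 + 0.640 = 46.120 m^2 sabins.
Volume V = 7.3 × 3.9 × 3.5 = 99.645 m³.
Sabine: RT60 = 0.161 × 99.645 / 46.120 = 0.35 s.

0.35 seconds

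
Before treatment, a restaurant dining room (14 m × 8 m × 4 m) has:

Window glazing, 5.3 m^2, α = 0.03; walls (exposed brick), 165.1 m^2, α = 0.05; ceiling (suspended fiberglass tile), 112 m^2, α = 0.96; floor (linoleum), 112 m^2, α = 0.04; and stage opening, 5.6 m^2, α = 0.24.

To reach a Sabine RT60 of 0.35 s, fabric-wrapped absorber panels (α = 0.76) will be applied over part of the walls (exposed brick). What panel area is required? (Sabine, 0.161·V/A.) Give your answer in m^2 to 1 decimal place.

Equivalent absorption area: A₁ = 5.3×0.03 + 165.1×0.05 + 112×0.96 + 112×0.04 + 5.6×0.24 = 121.758 m^2.
V = 448 m³. Target absorption A₂ = 0.161 × 448 / 0.35 = 206.080 sabins.
ΔA needed = 206.080 − 121.758 = 84.322 sabins.
Each m^2 of panel replacing the walls (exposed brick) adds (0.76 − 0.05) = 0.71 sabins.
Panel area = 84.322 / 0.71 = 118.8 m^2.

118.8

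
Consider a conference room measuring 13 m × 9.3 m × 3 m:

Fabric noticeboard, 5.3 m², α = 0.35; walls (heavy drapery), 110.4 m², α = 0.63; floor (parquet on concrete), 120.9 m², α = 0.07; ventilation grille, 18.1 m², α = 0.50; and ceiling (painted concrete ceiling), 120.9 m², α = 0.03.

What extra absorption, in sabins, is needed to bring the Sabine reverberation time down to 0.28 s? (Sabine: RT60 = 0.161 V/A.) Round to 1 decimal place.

Total absorption A₁ = 5.3×0.35 + 110.4×0.63 + 120.9×0.07 + 18.1×0.50 + 120.9×0.03
  = 1.855 + 69.552 + 8.463 + 9.050 + 3.627 = 92.547 m² sabins.
V = 362.7 m³. Required absorption A₂ = 0.161 × 362.7 / 0.28 = 208.552 sabins.
Additional absorption ΔA = 208.552 − 92.547 = 116.0 sabins.

116.0 sabins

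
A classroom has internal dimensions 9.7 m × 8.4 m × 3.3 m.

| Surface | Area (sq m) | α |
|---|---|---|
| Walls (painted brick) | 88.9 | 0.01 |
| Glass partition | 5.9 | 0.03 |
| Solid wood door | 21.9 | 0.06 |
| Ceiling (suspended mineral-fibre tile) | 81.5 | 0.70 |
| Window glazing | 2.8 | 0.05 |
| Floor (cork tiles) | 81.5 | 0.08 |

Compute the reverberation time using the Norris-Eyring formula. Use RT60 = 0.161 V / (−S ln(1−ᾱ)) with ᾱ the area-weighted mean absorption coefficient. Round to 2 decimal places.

0.58 seconds

Total surface area S = 88.9 + 5.9 + 21.9 + 81.5 + 2.8 + 81.5 = 282.5 sq m.
Σ(Sᵢαᵢ) = 88.9·0.01 + 5.9·0.03 + 21.9·0.06 + 81.5·0.70 + 2.8·0.05 + 81.5·0.08 = 66.090.
Mean coefficient ᾱ = A/S = 0.2339.
Eyring denominator: −S ln(1−ᾱ) = 75.270.
V = 9.7 × 8.4 × 3.3 = 268.884 m³.
RT60 = 0.161 × 268.884 / 75.270 = 0.58 s.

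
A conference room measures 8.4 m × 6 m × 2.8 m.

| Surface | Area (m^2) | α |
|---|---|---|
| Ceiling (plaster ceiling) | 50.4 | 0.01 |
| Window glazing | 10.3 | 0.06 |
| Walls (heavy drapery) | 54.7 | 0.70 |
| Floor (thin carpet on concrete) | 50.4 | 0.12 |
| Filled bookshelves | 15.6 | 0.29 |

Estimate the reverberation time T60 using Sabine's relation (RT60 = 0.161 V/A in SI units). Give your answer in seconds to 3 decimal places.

0.455 seconds

A = Σ Sᵢαᵢ = 50.4·0.01 + 10.3·0.06 + 54.7·0.70 + 50.4·0.12 + 15.6·0.29 = 49.984 sabins.
Room volume: 141.12 m³.
T = 0.161 V/A = 0.161·141.12/49.984 = 0.455 s.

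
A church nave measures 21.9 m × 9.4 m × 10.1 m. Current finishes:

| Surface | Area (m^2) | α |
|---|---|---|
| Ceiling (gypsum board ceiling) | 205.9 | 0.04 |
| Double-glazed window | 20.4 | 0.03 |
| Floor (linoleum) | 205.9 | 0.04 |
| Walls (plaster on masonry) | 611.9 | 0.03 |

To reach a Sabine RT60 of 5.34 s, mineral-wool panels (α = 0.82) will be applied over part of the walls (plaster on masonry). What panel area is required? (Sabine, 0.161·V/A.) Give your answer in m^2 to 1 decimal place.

Total absorption A₁ = 205.9·0.04 + 20.4·0.03 + 205.9·0.04 + 611.9·0.03
  = 8.236 + 0.612 + 8.236 + 18.357 = 35.441 m^2 sabins.
V = 2079.186 m³. Target absorption A₂ = 0.161 × 2079.186 / 5.34 = 62.687 sabins.
ΔA needed = 62.687 − 35.441 = 27.246 sabins.
Net gain per m^2: Δα = 0.82 − 0.03 = 0.79.
Area = ΔA/Δα = 27.246/0.79 = 34.5 m^2.

34.5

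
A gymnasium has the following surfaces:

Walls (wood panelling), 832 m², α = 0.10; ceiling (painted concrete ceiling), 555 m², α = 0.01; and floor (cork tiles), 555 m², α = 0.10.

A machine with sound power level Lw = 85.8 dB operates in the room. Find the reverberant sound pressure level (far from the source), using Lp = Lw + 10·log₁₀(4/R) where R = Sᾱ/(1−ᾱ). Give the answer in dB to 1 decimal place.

Σ(Sᵢαᵢ) = 832×0.10 + 555×0.01 + 555×0.10 = 144.250; total area S = 1942.0 m².
ᾱ = 0.0743, so room constant R = A/(1−ᾱ) = 155.828 m².
Lp = 85.8 + 10·log₁₀(4/155.828) = 85.8 + (-15.91) = 69.9 dB.

69.9 dB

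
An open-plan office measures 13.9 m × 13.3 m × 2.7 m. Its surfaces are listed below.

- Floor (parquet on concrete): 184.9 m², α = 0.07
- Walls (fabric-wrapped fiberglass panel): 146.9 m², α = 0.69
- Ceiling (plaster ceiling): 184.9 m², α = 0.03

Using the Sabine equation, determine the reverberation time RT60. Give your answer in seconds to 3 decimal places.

0.671 seconds

A = Σ Sᵢαᵢ = 184.9·0.07 + 146.9·0.69 + 184.9·0.03 = 119.851 sabins.
V = 13.9·13.3·2.7 = 499.149 m³.
RT60 = 0.161 · V / A = 0.161 × 499.149 / 119.851 = 0.671 s.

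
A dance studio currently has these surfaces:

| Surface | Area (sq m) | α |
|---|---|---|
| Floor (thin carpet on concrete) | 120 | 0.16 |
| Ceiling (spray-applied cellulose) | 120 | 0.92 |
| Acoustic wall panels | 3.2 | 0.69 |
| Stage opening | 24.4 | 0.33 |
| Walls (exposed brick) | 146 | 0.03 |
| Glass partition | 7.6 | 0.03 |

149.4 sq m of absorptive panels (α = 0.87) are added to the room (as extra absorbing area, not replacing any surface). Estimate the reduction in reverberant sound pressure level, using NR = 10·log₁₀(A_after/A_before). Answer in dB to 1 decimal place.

2.8 dB

A_before = Σ Sᵢαᵢ = 120*0.16 + 120*0.92 + 3.2*0.69 + 24.4*0.33 + 146*0.03 + 7.6*0.03 = 144.468 sabins.
Added absorption = 149.4 × 0.87 = 129.978 sabins.
New total A_after = 274.446 sabins.
NR = 10·log₁₀(274.446/144.468) = 2.8 dB.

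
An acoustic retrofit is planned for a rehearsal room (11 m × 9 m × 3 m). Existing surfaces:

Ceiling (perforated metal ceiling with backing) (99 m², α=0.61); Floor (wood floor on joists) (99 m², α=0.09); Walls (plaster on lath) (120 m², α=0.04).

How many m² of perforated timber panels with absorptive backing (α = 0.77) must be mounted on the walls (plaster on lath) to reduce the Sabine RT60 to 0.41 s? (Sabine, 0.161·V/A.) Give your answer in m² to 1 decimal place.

58.3

Total absorption A₁ = 99·0.61 + 99·0.09 + 120·0.04
  = 60.390 + 8.910 + 4.800 = 74.100 m² sabins.
Required A₂ = 0.161·297/0.41 = 116.627 sabins.
Absorption to add: 116.627 − 74.100 = 42.527 sabins.
Net gain per m²: Δα = 0.77 − 0.04 = 0.73.
Panel area = 42.527 / 0.73 = 58.3 m².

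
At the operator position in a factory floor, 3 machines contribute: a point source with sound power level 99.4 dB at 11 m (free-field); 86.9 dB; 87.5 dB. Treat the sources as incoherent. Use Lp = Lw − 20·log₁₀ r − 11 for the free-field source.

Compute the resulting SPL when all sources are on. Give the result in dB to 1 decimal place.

90.2 dB

Source at 11 m: Lp = 99.4 − 20·log₁₀(11) − 11 = 67.6 dB.
Converting to relative power and adding: 10^(67.6/10) + 10^(86.9/10) + 10^(87.5/10) = 1.058e+09.
L_total = 10·log₁₀(1.058e+09) = 90.2 dB.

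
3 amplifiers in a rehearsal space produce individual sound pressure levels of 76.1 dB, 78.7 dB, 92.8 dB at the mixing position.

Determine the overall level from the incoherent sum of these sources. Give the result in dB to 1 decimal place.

93.1 dB

Σ 10^(Lᵢ/10) = 2.02e+09.
Back to dB: 10·log₁₀ Σ = 93.1 dB.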